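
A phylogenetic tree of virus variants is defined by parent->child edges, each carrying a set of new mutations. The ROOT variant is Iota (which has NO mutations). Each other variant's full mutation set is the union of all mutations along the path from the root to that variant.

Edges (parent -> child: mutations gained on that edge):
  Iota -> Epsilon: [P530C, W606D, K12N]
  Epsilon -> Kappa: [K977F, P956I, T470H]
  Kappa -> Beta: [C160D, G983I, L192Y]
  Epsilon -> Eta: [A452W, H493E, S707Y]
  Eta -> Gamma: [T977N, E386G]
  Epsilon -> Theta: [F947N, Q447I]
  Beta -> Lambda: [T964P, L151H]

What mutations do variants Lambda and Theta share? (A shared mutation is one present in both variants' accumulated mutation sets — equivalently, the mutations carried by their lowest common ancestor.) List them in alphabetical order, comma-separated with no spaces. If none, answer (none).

Answer: K12N,P530C,W606D

Derivation:
Accumulating mutations along path to Lambda:
  At Iota: gained [] -> total []
  At Epsilon: gained ['P530C', 'W606D', 'K12N'] -> total ['K12N', 'P530C', 'W606D']
  At Kappa: gained ['K977F', 'P956I', 'T470H'] -> total ['K12N', 'K977F', 'P530C', 'P956I', 'T470H', 'W606D']
  At Beta: gained ['C160D', 'G983I', 'L192Y'] -> total ['C160D', 'G983I', 'K12N', 'K977F', 'L192Y', 'P530C', 'P956I', 'T470H', 'W606D']
  At Lambda: gained ['T964P', 'L151H'] -> total ['C160D', 'G983I', 'K12N', 'K977F', 'L151H', 'L192Y', 'P530C', 'P956I', 'T470H', 'T964P', 'W606D']
Mutations(Lambda) = ['C160D', 'G983I', 'K12N', 'K977F', 'L151H', 'L192Y', 'P530C', 'P956I', 'T470H', 'T964P', 'W606D']
Accumulating mutations along path to Theta:
  At Iota: gained [] -> total []
  At Epsilon: gained ['P530C', 'W606D', 'K12N'] -> total ['K12N', 'P530C', 'W606D']
  At Theta: gained ['F947N', 'Q447I'] -> total ['F947N', 'K12N', 'P530C', 'Q447I', 'W606D']
Mutations(Theta) = ['F947N', 'K12N', 'P530C', 'Q447I', 'W606D']
Intersection: ['C160D', 'G983I', 'K12N', 'K977F', 'L151H', 'L192Y', 'P530C', 'P956I', 'T470H', 'T964P', 'W606D'] ∩ ['F947N', 'K12N', 'P530C', 'Q447I', 'W606D'] = ['K12N', 'P530C', 'W606D']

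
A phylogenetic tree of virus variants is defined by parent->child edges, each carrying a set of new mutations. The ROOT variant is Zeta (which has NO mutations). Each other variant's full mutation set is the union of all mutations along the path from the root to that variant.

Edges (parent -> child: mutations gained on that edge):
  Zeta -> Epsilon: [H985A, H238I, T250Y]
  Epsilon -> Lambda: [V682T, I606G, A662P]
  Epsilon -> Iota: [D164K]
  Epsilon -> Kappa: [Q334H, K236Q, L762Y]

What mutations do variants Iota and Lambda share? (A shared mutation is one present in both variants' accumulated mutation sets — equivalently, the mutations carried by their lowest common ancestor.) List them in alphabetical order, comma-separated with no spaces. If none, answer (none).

Answer: H238I,H985A,T250Y

Derivation:
Accumulating mutations along path to Iota:
  At Zeta: gained [] -> total []
  At Epsilon: gained ['H985A', 'H238I', 'T250Y'] -> total ['H238I', 'H985A', 'T250Y']
  At Iota: gained ['D164K'] -> total ['D164K', 'H238I', 'H985A', 'T250Y']
Mutations(Iota) = ['D164K', 'H238I', 'H985A', 'T250Y']
Accumulating mutations along path to Lambda:
  At Zeta: gained [] -> total []
  At Epsilon: gained ['H985A', 'H238I', 'T250Y'] -> total ['H238I', 'H985A', 'T250Y']
  At Lambda: gained ['V682T', 'I606G', 'A662P'] -> total ['A662P', 'H238I', 'H985A', 'I606G', 'T250Y', 'V682T']
Mutations(Lambda) = ['A662P', 'H238I', 'H985A', 'I606G', 'T250Y', 'V682T']
Intersection: ['D164K', 'H238I', 'H985A', 'T250Y'] ∩ ['A662P', 'H238I', 'H985A', 'I606G', 'T250Y', 'V682T'] = ['H238I', 'H985A', 'T250Y']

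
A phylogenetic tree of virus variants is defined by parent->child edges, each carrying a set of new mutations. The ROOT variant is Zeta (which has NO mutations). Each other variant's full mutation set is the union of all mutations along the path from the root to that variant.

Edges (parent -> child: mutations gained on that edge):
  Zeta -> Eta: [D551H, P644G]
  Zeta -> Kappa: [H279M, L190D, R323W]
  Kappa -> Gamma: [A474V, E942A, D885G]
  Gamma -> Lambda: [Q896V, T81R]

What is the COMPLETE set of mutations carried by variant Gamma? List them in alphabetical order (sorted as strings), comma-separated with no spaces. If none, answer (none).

Answer: A474V,D885G,E942A,H279M,L190D,R323W

Derivation:
At Zeta: gained [] -> total []
At Kappa: gained ['H279M', 'L190D', 'R323W'] -> total ['H279M', 'L190D', 'R323W']
At Gamma: gained ['A474V', 'E942A', 'D885G'] -> total ['A474V', 'D885G', 'E942A', 'H279M', 'L190D', 'R323W']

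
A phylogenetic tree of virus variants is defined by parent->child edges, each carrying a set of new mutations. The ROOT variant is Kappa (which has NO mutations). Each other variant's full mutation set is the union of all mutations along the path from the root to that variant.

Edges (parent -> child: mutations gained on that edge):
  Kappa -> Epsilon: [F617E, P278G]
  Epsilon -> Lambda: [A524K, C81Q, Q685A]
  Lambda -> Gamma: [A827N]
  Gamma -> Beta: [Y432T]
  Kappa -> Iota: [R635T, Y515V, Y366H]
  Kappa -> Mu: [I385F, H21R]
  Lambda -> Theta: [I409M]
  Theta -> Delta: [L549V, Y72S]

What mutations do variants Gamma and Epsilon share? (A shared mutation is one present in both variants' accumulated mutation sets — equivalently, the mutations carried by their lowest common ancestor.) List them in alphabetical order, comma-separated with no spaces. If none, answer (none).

Answer: F617E,P278G

Derivation:
Accumulating mutations along path to Gamma:
  At Kappa: gained [] -> total []
  At Epsilon: gained ['F617E', 'P278G'] -> total ['F617E', 'P278G']
  At Lambda: gained ['A524K', 'C81Q', 'Q685A'] -> total ['A524K', 'C81Q', 'F617E', 'P278G', 'Q685A']
  At Gamma: gained ['A827N'] -> total ['A524K', 'A827N', 'C81Q', 'F617E', 'P278G', 'Q685A']
Mutations(Gamma) = ['A524K', 'A827N', 'C81Q', 'F617E', 'P278G', 'Q685A']
Accumulating mutations along path to Epsilon:
  At Kappa: gained [] -> total []
  At Epsilon: gained ['F617E', 'P278G'] -> total ['F617E', 'P278G']
Mutations(Epsilon) = ['F617E', 'P278G']
Intersection: ['A524K', 'A827N', 'C81Q', 'F617E', 'P278G', 'Q685A'] ∩ ['F617E', 'P278G'] = ['F617E', 'P278G']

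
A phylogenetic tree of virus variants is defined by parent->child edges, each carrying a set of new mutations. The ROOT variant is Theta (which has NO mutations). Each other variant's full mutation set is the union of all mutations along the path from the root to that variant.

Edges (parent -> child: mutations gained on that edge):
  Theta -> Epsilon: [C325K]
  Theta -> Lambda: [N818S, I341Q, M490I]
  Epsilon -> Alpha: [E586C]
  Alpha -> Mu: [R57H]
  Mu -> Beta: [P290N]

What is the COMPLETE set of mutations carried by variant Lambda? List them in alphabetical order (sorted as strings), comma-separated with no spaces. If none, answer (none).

Answer: I341Q,M490I,N818S

Derivation:
At Theta: gained [] -> total []
At Lambda: gained ['N818S', 'I341Q', 'M490I'] -> total ['I341Q', 'M490I', 'N818S']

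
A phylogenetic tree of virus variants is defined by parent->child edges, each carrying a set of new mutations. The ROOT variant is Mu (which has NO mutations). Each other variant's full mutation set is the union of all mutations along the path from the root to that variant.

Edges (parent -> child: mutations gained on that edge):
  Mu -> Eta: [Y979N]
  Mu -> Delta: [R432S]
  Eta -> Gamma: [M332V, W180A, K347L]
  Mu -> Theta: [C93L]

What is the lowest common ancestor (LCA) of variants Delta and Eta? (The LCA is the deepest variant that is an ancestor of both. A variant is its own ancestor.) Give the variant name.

Path from root to Delta: Mu -> Delta
  ancestors of Delta: {Mu, Delta}
Path from root to Eta: Mu -> Eta
  ancestors of Eta: {Mu, Eta}
Common ancestors: {Mu}
Walk up from Eta: Eta (not in ancestors of Delta), Mu (in ancestors of Delta)
Deepest common ancestor (LCA) = Mu

Answer: Mu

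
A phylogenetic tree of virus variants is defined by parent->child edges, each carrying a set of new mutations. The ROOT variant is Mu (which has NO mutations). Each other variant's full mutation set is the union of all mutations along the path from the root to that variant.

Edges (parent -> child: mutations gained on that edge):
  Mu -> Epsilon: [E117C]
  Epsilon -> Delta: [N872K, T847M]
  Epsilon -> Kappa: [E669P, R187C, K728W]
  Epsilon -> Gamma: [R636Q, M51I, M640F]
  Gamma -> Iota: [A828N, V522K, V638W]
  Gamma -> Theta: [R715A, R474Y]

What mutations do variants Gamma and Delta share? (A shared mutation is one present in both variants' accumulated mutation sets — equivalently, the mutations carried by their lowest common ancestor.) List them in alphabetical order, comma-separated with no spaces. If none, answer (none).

Answer: E117C

Derivation:
Accumulating mutations along path to Gamma:
  At Mu: gained [] -> total []
  At Epsilon: gained ['E117C'] -> total ['E117C']
  At Gamma: gained ['R636Q', 'M51I', 'M640F'] -> total ['E117C', 'M51I', 'M640F', 'R636Q']
Mutations(Gamma) = ['E117C', 'M51I', 'M640F', 'R636Q']
Accumulating mutations along path to Delta:
  At Mu: gained [] -> total []
  At Epsilon: gained ['E117C'] -> total ['E117C']
  At Delta: gained ['N872K', 'T847M'] -> total ['E117C', 'N872K', 'T847M']
Mutations(Delta) = ['E117C', 'N872K', 'T847M']
Intersection: ['E117C', 'M51I', 'M640F', 'R636Q'] ∩ ['E117C', 'N872K', 'T847M'] = ['E117C']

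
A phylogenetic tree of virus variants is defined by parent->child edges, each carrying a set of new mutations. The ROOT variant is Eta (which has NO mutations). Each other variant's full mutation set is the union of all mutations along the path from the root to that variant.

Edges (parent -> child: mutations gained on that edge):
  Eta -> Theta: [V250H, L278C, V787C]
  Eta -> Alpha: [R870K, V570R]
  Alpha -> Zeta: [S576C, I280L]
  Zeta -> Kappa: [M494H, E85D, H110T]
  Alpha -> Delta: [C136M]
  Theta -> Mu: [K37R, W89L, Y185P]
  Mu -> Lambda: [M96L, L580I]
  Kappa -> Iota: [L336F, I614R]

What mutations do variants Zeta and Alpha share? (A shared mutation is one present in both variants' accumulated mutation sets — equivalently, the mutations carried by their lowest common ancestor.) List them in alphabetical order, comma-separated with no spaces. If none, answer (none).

Accumulating mutations along path to Zeta:
  At Eta: gained [] -> total []
  At Alpha: gained ['R870K', 'V570R'] -> total ['R870K', 'V570R']
  At Zeta: gained ['S576C', 'I280L'] -> total ['I280L', 'R870K', 'S576C', 'V570R']
Mutations(Zeta) = ['I280L', 'R870K', 'S576C', 'V570R']
Accumulating mutations along path to Alpha:
  At Eta: gained [] -> total []
  At Alpha: gained ['R870K', 'V570R'] -> total ['R870K', 'V570R']
Mutations(Alpha) = ['R870K', 'V570R']
Intersection: ['I280L', 'R870K', 'S576C', 'V570R'] ∩ ['R870K', 'V570R'] = ['R870K', 'V570R']

Answer: R870K,V570R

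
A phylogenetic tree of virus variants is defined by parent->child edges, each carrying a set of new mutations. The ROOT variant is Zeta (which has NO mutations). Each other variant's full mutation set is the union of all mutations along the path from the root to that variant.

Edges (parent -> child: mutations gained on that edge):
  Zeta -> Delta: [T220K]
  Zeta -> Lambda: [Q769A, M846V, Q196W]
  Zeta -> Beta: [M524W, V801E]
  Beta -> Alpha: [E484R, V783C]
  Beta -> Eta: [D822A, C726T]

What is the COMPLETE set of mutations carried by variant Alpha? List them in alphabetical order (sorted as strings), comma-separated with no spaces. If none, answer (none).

Answer: E484R,M524W,V783C,V801E

Derivation:
At Zeta: gained [] -> total []
At Beta: gained ['M524W', 'V801E'] -> total ['M524W', 'V801E']
At Alpha: gained ['E484R', 'V783C'] -> total ['E484R', 'M524W', 'V783C', 'V801E']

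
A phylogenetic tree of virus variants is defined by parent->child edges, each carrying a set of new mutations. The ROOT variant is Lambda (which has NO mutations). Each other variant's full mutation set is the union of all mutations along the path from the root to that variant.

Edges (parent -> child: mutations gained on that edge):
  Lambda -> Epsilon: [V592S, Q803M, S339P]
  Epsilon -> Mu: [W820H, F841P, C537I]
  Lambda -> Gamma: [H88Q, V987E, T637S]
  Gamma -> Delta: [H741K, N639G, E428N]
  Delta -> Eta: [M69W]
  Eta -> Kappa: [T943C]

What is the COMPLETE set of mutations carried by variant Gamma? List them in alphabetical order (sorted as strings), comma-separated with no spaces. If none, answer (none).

Answer: H88Q,T637S,V987E

Derivation:
At Lambda: gained [] -> total []
At Gamma: gained ['H88Q', 'V987E', 'T637S'] -> total ['H88Q', 'T637S', 'V987E']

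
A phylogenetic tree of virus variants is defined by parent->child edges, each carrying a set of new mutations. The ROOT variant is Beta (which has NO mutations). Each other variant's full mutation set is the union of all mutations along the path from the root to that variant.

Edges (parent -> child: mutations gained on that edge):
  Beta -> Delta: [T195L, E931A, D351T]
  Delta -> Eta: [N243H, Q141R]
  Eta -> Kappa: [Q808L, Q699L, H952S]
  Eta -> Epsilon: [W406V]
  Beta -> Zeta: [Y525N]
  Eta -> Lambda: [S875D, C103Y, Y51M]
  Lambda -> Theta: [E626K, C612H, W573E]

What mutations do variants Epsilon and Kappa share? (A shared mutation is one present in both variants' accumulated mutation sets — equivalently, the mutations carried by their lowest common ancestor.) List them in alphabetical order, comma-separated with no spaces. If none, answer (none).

Accumulating mutations along path to Epsilon:
  At Beta: gained [] -> total []
  At Delta: gained ['T195L', 'E931A', 'D351T'] -> total ['D351T', 'E931A', 'T195L']
  At Eta: gained ['N243H', 'Q141R'] -> total ['D351T', 'E931A', 'N243H', 'Q141R', 'T195L']
  At Epsilon: gained ['W406V'] -> total ['D351T', 'E931A', 'N243H', 'Q141R', 'T195L', 'W406V']
Mutations(Epsilon) = ['D351T', 'E931A', 'N243H', 'Q141R', 'T195L', 'W406V']
Accumulating mutations along path to Kappa:
  At Beta: gained [] -> total []
  At Delta: gained ['T195L', 'E931A', 'D351T'] -> total ['D351T', 'E931A', 'T195L']
  At Eta: gained ['N243H', 'Q141R'] -> total ['D351T', 'E931A', 'N243H', 'Q141R', 'T195L']
  At Kappa: gained ['Q808L', 'Q699L', 'H952S'] -> total ['D351T', 'E931A', 'H952S', 'N243H', 'Q141R', 'Q699L', 'Q808L', 'T195L']
Mutations(Kappa) = ['D351T', 'E931A', 'H952S', 'N243H', 'Q141R', 'Q699L', 'Q808L', 'T195L']
Intersection: ['D351T', 'E931A', 'N243H', 'Q141R', 'T195L', 'W406V'] ∩ ['D351T', 'E931A', 'H952S', 'N243H', 'Q141R', 'Q699L', 'Q808L', 'T195L'] = ['D351T', 'E931A', 'N243H', 'Q141R', 'T195L']

Answer: D351T,E931A,N243H,Q141R,T195L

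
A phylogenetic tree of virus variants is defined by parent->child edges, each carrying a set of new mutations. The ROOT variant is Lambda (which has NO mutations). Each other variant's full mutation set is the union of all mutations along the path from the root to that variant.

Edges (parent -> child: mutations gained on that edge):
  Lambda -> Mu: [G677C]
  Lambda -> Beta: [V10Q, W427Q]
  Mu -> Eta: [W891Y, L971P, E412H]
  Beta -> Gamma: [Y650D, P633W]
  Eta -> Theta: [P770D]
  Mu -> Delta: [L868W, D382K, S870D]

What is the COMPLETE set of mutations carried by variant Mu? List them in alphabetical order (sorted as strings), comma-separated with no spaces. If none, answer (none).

At Lambda: gained [] -> total []
At Mu: gained ['G677C'] -> total ['G677C']

Answer: G677C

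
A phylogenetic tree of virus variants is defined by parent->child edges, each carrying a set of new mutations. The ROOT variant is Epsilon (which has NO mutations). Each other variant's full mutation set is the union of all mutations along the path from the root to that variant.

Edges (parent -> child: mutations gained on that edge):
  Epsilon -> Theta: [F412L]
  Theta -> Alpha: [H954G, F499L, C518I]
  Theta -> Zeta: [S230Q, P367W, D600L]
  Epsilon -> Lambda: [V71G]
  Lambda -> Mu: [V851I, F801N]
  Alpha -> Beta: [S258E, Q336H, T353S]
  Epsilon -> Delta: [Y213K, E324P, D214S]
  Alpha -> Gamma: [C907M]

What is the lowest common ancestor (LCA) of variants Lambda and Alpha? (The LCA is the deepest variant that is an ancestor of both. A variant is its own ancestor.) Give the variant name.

Path from root to Lambda: Epsilon -> Lambda
  ancestors of Lambda: {Epsilon, Lambda}
Path from root to Alpha: Epsilon -> Theta -> Alpha
  ancestors of Alpha: {Epsilon, Theta, Alpha}
Common ancestors: {Epsilon}
Walk up from Alpha: Alpha (not in ancestors of Lambda), Theta (not in ancestors of Lambda), Epsilon (in ancestors of Lambda)
Deepest common ancestor (LCA) = Epsilon

Answer: Epsilon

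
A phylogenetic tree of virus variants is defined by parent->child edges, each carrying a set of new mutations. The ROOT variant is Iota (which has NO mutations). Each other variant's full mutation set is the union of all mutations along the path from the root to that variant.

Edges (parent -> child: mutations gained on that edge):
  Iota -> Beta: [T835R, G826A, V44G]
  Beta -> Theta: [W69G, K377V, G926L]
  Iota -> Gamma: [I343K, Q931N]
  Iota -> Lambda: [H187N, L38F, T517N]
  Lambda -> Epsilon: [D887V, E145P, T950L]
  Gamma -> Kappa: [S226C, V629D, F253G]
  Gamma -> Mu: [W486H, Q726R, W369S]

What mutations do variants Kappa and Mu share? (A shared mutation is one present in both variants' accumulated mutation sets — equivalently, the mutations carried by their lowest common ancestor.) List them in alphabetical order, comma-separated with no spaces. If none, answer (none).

Accumulating mutations along path to Kappa:
  At Iota: gained [] -> total []
  At Gamma: gained ['I343K', 'Q931N'] -> total ['I343K', 'Q931N']
  At Kappa: gained ['S226C', 'V629D', 'F253G'] -> total ['F253G', 'I343K', 'Q931N', 'S226C', 'V629D']
Mutations(Kappa) = ['F253G', 'I343K', 'Q931N', 'S226C', 'V629D']
Accumulating mutations along path to Mu:
  At Iota: gained [] -> total []
  At Gamma: gained ['I343K', 'Q931N'] -> total ['I343K', 'Q931N']
  At Mu: gained ['W486H', 'Q726R', 'W369S'] -> total ['I343K', 'Q726R', 'Q931N', 'W369S', 'W486H']
Mutations(Mu) = ['I343K', 'Q726R', 'Q931N', 'W369S', 'W486H']
Intersection: ['F253G', 'I343K', 'Q931N', 'S226C', 'V629D'] ∩ ['I343K', 'Q726R', 'Q931N', 'W369S', 'W486H'] = ['I343K', 'Q931N']

Answer: I343K,Q931N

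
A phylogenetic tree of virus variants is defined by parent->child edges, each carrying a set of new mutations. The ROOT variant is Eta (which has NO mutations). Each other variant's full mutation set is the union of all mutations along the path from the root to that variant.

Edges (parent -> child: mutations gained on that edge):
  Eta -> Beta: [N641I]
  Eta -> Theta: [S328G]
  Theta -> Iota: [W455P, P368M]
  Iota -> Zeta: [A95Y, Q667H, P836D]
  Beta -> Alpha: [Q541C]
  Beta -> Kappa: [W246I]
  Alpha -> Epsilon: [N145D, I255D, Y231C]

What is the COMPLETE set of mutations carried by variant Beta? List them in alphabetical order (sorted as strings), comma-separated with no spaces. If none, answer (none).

Answer: N641I

Derivation:
At Eta: gained [] -> total []
At Beta: gained ['N641I'] -> total ['N641I']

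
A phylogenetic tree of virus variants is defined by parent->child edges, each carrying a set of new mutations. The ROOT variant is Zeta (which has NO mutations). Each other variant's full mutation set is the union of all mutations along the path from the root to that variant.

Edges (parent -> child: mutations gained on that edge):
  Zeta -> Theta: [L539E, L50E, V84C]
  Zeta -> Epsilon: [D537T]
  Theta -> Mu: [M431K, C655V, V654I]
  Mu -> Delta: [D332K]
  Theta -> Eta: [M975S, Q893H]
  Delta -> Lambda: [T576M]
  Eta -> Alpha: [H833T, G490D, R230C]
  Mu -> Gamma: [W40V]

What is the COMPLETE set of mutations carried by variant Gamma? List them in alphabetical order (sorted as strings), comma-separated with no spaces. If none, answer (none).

At Zeta: gained [] -> total []
At Theta: gained ['L539E', 'L50E', 'V84C'] -> total ['L50E', 'L539E', 'V84C']
At Mu: gained ['M431K', 'C655V', 'V654I'] -> total ['C655V', 'L50E', 'L539E', 'M431K', 'V654I', 'V84C']
At Gamma: gained ['W40V'] -> total ['C655V', 'L50E', 'L539E', 'M431K', 'V654I', 'V84C', 'W40V']

Answer: C655V,L50E,L539E,M431K,V654I,V84C,W40V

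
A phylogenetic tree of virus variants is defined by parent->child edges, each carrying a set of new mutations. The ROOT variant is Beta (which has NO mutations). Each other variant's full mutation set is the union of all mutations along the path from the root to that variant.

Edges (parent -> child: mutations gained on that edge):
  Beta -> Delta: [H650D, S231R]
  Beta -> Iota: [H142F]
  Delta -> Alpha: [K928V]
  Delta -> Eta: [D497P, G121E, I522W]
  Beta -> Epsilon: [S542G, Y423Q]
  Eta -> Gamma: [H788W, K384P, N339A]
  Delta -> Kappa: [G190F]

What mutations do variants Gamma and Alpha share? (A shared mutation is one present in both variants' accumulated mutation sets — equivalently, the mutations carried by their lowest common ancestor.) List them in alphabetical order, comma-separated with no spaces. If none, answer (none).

Accumulating mutations along path to Gamma:
  At Beta: gained [] -> total []
  At Delta: gained ['H650D', 'S231R'] -> total ['H650D', 'S231R']
  At Eta: gained ['D497P', 'G121E', 'I522W'] -> total ['D497P', 'G121E', 'H650D', 'I522W', 'S231R']
  At Gamma: gained ['H788W', 'K384P', 'N339A'] -> total ['D497P', 'G121E', 'H650D', 'H788W', 'I522W', 'K384P', 'N339A', 'S231R']
Mutations(Gamma) = ['D497P', 'G121E', 'H650D', 'H788W', 'I522W', 'K384P', 'N339A', 'S231R']
Accumulating mutations along path to Alpha:
  At Beta: gained [] -> total []
  At Delta: gained ['H650D', 'S231R'] -> total ['H650D', 'S231R']
  At Alpha: gained ['K928V'] -> total ['H650D', 'K928V', 'S231R']
Mutations(Alpha) = ['H650D', 'K928V', 'S231R']
Intersection: ['D497P', 'G121E', 'H650D', 'H788W', 'I522W', 'K384P', 'N339A', 'S231R'] ∩ ['H650D', 'K928V', 'S231R'] = ['H650D', 'S231R']

Answer: H650D,S231R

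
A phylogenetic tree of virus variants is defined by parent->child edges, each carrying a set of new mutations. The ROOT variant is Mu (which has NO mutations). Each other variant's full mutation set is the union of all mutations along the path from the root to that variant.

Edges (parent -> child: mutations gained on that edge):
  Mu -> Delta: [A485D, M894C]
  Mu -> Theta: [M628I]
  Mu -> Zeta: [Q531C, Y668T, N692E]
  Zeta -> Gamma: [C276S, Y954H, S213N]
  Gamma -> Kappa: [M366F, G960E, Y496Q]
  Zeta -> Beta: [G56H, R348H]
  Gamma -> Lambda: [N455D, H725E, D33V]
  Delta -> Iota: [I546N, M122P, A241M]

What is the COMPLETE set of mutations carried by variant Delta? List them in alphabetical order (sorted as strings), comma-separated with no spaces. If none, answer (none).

Answer: A485D,M894C

Derivation:
At Mu: gained [] -> total []
At Delta: gained ['A485D', 'M894C'] -> total ['A485D', 'M894C']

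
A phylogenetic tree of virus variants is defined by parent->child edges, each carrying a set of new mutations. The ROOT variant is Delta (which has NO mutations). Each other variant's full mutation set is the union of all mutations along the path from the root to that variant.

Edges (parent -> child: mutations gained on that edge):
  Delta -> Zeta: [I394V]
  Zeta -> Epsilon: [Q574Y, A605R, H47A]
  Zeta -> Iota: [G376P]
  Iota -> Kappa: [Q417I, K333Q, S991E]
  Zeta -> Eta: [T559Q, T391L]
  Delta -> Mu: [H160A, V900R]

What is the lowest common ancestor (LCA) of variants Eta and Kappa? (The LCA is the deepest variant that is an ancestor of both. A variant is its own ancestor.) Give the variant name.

Path from root to Eta: Delta -> Zeta -> Eta
  ancestors of Eta: {Delta, Zeta, Eta}
Path from root to Kappa: Delta -> Zeta -> Iota -> Kappa
  ancestors of Kappa: {Delta, Zeta, Iota, Kappa}
Common ancestors: {Delta, Zeta}
Walk up from Kappa: Kappa (not in ancestors of Eta), Iota (not in ancestors of Eta), Zeta (in ancestors of Eta), Delta (in ancestors of Eta)
Deepest common ancestor (LCA) = Zeta

Answer: Zeta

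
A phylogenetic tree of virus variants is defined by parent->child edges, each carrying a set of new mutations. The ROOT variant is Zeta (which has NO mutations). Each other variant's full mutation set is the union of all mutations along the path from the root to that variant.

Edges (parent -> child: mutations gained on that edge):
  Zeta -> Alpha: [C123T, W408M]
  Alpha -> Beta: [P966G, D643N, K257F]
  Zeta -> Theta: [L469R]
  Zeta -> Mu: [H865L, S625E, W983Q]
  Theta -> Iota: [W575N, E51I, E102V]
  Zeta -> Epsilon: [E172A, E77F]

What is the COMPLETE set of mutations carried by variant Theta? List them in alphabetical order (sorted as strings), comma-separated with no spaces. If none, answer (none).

At Zeta: gained [] -> total []
At Theta: gained ['L469R'] -> total ['L469R']

Answer: L469R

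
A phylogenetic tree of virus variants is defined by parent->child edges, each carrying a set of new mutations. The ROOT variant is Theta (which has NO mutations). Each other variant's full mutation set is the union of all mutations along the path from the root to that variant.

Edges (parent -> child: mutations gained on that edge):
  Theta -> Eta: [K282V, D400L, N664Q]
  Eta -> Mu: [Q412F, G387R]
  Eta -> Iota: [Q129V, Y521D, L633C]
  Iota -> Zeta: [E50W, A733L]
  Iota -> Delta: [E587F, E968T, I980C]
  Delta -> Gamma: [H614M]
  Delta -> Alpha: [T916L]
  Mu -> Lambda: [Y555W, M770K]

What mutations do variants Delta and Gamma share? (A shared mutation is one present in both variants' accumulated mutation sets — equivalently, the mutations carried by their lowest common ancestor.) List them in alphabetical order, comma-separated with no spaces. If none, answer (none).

Accumulating mutations along path to Delta:
  At Theta: gained [] -> total []
  At Eta: gained ['K282V', 'D400L', 'N664Q'] -> total ['D400L', 'K282V', 'N664Q']
  At Iota: gained ['Q129V', 'Y521D', 'L633C'] -> total ['D400L', 'K282V', 'L633C', 'N664Q', 'Q129V', 'Y521D']
  At Delta: gained ['E587F', 'E968T', 'I980C'] -> total ['D400L', 'E587F', 'E968T', 'I980C', 'K282V', 'L633C', 'N664Q', 'Q129V', 'Y521D']
Mutations(Delta) = ['D400L', 'E587F', 'E968T', 'I980C', 'K282V', 'L633C', 'N664Q', 'Q129V', 'Y521D']
Accumulating mutations along path to Gamma:
  At Theta: gained [] -> total []
  At Eta: gained ['K282V', 'D400L', 'N664Q'] -> total ['D400L', 'K282V', 'N664Q']
  At Iota: gained ['Q129V', 'Y521D', 'L633C'] -> total ['D400L', 'K282V', 'L633C', 'N664Q', 'Q129V', 'Y521D']
  At Delta: gained ['E587F', 'E968T', 'I980C'] -> total ['D400L', 'E587F', 'E968T', 'I980C', 'K282V', 'L633C', 'N664Q', 'Q129V', 'Y521D']
  At Gamma: gained ['H614M'] -> total ['D400L', 'E587F', 'E968T', 'H614M', 'I980C', 'K282V', 'L633C', 'N664Q', 'Q129V', 'Y521D']
Mutations(Gamma) = ['D400L', 'E587F', 'E968T', 'H614M', 'I980C', 'K282V', 'L633C', 'N664Q', 'Q129V', 'Y521D']
Intersection: ['D400L', 'E587F', 'E968T', 'I980C', 'K282V', 'L633C', 'N664Q', 'Q129V', 'Y521D'] ∩ ['D400L', 'E587F', 'E968T', 'H614M', 'I980C', 'K282V', 'L633C', 'N664Q', 'Q129V', 'Y521D'] = ['D400L', 'E587F', 'E968T', 'I980C', 'K282V', 'L633C', 'N664Q', 'Q129V', 'Y521D']

Answer: D400L,E587F,E968T,I980C,K282V,L633C,N664Q,Q129V,Y521D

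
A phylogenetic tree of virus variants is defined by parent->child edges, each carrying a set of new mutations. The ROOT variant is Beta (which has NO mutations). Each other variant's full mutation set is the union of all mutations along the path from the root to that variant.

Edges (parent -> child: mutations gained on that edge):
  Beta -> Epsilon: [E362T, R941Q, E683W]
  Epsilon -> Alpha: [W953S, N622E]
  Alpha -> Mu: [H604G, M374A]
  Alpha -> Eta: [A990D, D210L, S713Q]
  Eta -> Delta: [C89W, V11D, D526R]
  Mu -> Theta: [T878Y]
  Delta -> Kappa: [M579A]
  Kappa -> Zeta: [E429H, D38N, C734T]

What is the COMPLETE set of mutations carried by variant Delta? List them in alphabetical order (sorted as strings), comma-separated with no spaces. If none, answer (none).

Answer: A990D,C89W,D210L,D526R,E362T,E683W,N622E,R941Q,S713Q,V11D,W953S

Derivation:
At Beta: gained [] -> total []
At Epsilon: gained ['E362T', 'R941Q', 'E683W'] -> total ['E362T', 'E683W', 'R941Q']
At Alpha: gained ['W953S', 'N622E'] -> total ['E362T', 'E683W', 'N622E', 'R941Q', 'W953S']
At Eta: gained ['A990D', 'D210L', 'S713Q'] -> total ['A990D', 'D210L', 'E362T', 'E683W', 'N622E', 'R941Q', 'S713Q', 'W953S']
At Delta: gained ['C89W', 'V11D', 'D526R'] -> total ['A990D', 'C89W', 'D210L', 'D526R', 'E362T', 'E683W', 'N622E', 'R941Q', 'S713Q', 'V11D', 'W953S']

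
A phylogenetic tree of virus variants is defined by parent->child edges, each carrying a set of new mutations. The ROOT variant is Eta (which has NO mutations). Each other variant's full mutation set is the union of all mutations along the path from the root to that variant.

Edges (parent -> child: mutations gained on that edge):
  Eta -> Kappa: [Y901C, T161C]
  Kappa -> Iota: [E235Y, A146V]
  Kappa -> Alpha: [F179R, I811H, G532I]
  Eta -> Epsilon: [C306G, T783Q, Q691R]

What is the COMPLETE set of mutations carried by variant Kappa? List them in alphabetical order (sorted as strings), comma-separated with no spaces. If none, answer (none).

Answer: T161C,Y901C

Derivation:
At Eta: gained [] -> total []
At Kappa: gained ['Y901C', 'T161C'] -> total ['T161C', 'Y901C']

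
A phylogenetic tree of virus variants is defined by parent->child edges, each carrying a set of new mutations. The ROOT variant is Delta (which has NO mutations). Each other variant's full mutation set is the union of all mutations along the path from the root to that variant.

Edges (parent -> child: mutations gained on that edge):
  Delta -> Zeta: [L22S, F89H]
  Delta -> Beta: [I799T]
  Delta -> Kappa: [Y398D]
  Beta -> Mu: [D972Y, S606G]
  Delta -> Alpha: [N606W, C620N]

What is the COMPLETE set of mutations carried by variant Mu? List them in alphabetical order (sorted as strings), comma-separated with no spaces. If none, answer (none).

Answer: D972Y,I799T,S606G

Derivation:
At Delta: gained [] -> total []
At Beta: gained ['I799T'] -> total ['I799T']
At Mu: gained ['D972Y', 'S606G'] -> total ['D972Y', 'I799T', 'S606G']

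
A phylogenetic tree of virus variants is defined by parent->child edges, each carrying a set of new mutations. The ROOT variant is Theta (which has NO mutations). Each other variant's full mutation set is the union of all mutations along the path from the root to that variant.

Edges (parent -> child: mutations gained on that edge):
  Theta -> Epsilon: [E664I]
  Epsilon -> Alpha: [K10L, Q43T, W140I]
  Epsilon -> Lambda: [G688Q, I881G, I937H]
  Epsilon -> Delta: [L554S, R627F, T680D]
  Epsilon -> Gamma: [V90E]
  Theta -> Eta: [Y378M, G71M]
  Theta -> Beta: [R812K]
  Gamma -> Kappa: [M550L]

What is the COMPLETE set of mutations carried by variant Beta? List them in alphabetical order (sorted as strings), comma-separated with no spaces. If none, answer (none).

At Theta: gained [] -> total []
At Beta: gained ['R812K'] -> total ['R812K']

Answer: R812K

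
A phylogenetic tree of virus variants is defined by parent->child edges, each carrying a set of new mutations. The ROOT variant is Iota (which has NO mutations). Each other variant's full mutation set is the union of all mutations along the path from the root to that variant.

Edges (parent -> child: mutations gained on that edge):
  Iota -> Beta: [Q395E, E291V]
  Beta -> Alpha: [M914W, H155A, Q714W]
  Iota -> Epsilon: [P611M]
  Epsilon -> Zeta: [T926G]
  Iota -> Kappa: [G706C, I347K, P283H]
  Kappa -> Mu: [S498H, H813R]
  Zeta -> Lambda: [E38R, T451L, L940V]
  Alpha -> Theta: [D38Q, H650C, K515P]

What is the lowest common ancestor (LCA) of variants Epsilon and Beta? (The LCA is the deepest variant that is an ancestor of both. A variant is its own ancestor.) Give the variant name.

Path from root to Epsilon: Iota -> Epsilon
  ancestors of Epsilon: {Iota, Epsilon}
Path from root to Beta: Iota -> Beta
  ancestors of Beta: {Iota, Beta}
Common ancestors: {Iota}
Walk up from Beta: Beta (not in ancestors of Epsilon), Iota (in ancestors of Epsilon)
Deepest common ancestor (LCA) = Iota

Answer: Iota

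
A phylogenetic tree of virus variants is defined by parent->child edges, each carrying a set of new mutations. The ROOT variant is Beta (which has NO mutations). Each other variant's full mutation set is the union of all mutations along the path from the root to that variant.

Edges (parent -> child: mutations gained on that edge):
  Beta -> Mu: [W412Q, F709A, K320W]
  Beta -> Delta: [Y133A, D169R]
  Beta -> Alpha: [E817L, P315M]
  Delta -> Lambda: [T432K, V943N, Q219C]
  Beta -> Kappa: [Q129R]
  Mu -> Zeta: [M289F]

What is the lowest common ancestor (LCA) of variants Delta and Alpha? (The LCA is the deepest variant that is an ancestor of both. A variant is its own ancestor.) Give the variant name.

Answer: Beta

Derivation:
Path from root to Delta: Beta -> Delta
  ancestors of Delta: {Beta, Delta}
Path from root to Alpha: Beta -> Alpha
  ancestors of Alpha: {Beta, Alpha}
Common ancestors: {Beta}
Walk up from Alpha: Alpha (not in ancestors of Delta), Beta (in ancestors of Delta)
Deepest common ancestor (LCA) = Beta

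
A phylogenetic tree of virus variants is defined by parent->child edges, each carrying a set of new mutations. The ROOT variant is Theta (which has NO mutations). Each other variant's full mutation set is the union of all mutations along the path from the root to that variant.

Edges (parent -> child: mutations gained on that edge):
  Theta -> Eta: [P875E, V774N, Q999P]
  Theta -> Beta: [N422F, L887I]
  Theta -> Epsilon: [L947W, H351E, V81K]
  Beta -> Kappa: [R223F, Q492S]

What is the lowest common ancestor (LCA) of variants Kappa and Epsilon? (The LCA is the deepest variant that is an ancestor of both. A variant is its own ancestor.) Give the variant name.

Answer: Theta

Derivation:
Path from root to Kappa: Theta -> Beta -> Kappa
  ancestors of Kappa: {Theta, Beta, Kappa}
Path from root to Epsilon: Theta -> Epsilon
  ancestors of Epsilon: {Theta, Epsilon}
Common ancestors: {Theta}
Walk up from Epsilon: Epsilon (not in ancestors of Kappa), Theta (in ancestors of Kappa)
Deepest common ancestor (LCA) = Theta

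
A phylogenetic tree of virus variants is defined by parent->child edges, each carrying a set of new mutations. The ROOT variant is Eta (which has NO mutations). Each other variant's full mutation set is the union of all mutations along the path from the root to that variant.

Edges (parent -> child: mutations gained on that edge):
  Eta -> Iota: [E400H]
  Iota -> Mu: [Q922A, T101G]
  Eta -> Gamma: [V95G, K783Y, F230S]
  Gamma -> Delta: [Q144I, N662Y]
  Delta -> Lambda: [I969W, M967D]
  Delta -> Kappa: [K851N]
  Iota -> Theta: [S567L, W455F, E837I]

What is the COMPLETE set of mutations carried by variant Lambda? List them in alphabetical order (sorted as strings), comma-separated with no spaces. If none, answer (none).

Answer: F230S,I969W,K783Y,M967D,N662Y,Q144I,V95G

Derivation:
At Eta: gained [] -> total []
At Gamma: gained ['V95G', 'K783Y', 'F230S'] -> total ['F230S', 'K783Y', 'V95G']
At Delta: gained ['Q144I', 'N662Y'] -> total ['F230S', 'K783Y', 'N662Y', 'Q144I', 'V95G']
At Lambda: gained ['I969W', 'M967D'] -> total ['F230S', 'I969W', 'K783Y', 'M967D', 'N662Y', 'Q144I', 'V95G']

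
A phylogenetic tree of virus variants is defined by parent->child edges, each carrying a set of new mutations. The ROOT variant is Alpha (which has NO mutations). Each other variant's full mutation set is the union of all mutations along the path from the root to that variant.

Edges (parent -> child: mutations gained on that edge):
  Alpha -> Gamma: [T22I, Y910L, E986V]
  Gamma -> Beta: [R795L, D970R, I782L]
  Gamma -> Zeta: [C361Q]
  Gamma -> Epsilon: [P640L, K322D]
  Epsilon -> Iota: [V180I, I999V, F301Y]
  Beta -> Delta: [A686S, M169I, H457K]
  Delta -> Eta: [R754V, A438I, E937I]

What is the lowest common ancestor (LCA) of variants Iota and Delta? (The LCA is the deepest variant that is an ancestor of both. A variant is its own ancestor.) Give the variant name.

Path from root to Iota: Alpha -> Gamma -> Epsilon -> Iota
  ancestors of Iota: {Alpha, Gamma, Epsilon, Iota}
Path from root to Delta: Alpha -> Gamma -> Beta -> Delta
  ancestors of Delta: {Alpha, Gamma, Beta, Delta}
Common ancestors: {Alpha, Gamma}
Walk up from Delta: Delta (not in ancestors of Iota), Beta (not in ancestors of Iota), Gamma (in ancestors of Iota), Alpha (in ancestors of Iota)
Deepest common ancestor (LCA) = Gamma

Answer: Gamma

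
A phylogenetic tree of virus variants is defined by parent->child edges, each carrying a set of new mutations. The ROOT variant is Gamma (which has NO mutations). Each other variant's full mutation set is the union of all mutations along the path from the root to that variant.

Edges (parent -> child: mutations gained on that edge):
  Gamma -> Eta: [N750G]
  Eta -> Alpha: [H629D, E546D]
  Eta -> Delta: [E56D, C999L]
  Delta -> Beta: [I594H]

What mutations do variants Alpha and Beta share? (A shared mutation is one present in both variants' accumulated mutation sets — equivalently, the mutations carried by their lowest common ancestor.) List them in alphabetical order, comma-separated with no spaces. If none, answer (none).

Answer: N750G

Derivation:
Accumulating mutations along path to Alpha:
  At Gamma: gained [] -> total []
  At Eta: gained ['N750G'] -> total ['N750G']
  At Alpha: gained ['H629D', 'E546D'] -> total ['E546D', 'H629D', 'N750G']
Mutations(Alpha) = ['E546D', 'H629D', 'N750G']
Accumulating mutations along path to Beta:
  At Gamma: gained [] -> total []
  At Eta: gained ['N750G'] -> total ['N750G']
  At Delta: gained ['E56D', 'C999L'] -> total ['C999L', 'E56D', 'N750G']
  At Beta: gained ['I594H'] -> total ['C999L', 'E56D', 'I594H', 'N750G']
Mutations(Beta) = ['C999L', 'E56D', 'I594H', 'N750G']
Intersection: ['E546D', 'H629D', 'N750G'] ∩ ['C999L', 'E56D', 'I594H', 'N750G'] = ['N750G']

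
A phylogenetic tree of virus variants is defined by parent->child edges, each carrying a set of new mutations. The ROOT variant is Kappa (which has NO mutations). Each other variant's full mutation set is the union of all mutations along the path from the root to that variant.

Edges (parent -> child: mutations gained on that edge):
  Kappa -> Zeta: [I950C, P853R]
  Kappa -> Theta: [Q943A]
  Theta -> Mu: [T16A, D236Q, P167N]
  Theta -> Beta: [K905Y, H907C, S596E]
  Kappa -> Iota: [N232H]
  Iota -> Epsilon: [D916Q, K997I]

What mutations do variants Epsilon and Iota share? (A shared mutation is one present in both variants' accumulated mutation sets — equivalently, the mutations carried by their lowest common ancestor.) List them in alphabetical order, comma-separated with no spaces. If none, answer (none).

Accumulating mutations along path to Epsilon:
  At Kappa: gained [] -> total []
  At Iota: gained ['N232H'] -> total ['N232H']
  At Epsilon: gained ['D916Q', 'K997I'] -> total ['D916Q', 'K997I', 'N232H']
Mutations(Epsilon) = ['D916Q', 'K997I', 'N232H']
Accumulating mutations along path to Iota:
  At Kappa: gained [] -> total []
  At Iota: gained ['N232H'] -> total ['N232H']
Mutations(Iota) = ['N232H']
Intersection: ['D916Q', 'K997I', 'N232H'] ∩ ['N232H'] = ['N232H']

Answer: N232H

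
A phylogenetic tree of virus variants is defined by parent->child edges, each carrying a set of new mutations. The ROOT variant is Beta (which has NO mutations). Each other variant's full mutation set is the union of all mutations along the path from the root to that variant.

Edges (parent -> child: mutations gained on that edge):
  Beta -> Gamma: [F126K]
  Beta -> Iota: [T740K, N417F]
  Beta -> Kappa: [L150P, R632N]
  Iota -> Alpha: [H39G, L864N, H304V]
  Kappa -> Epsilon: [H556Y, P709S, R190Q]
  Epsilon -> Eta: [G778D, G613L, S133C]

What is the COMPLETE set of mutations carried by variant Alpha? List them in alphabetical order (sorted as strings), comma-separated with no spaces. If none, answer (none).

At Beta: gained [] -> total []
At Iota: gained ['T740K', 'N417F'] -> total ['N417F', 'T740K']
At Alpha: gained ['H39G', 'L864N', 'H304V'] -> total ['H304V', 'H39G', 'L864N', 'N417F', 'T740K']

Answer: H304V,H39G,L864N,N417F,T740K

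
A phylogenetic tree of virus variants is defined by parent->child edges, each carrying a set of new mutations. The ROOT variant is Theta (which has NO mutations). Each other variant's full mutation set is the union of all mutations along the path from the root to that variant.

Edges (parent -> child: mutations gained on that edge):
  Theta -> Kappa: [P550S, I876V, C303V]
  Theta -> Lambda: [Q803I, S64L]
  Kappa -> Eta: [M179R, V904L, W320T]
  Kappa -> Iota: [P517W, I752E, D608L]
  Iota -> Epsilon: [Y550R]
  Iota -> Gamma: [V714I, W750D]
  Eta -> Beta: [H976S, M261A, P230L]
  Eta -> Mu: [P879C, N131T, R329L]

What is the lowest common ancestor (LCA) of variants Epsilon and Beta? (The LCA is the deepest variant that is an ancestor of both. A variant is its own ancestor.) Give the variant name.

Answer: Kappa

Derivation:
Path from root to Epsilon: Theta -> Kappa -> Iota -> Epsilon
  ancestors of Epsilon: {Theta, Kappa, Iota, Epsilon}
Path from root to Beta: Theta -> Kappa -> Eta -> Beta
  ancestors of Beta: {Theta, Kappa, Eta, Beta}
Common ancestors: {Theta, Kappa}
Walk up from Beta: Beta (not in ancestors of Epsilon), Eta (not in ancestors of Epsilon), Kappa (in ancestors of Epsilon), Theta (in ancestors of Epsilon)
Deepest common ancestor (LCA) = Kappa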